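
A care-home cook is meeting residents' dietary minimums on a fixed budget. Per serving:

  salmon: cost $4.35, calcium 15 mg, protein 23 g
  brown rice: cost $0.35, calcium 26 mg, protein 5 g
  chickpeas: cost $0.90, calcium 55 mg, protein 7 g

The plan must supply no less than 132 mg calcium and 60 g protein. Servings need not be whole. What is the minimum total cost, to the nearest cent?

salmon only: max(132/15, 60/23) = 8.8 servings → $38.28.
brown rice only: max(132/26, 60/5) = 12 servings → $4.20.
chickpeas only: max(132/55, 60/7) = 8.571 servings → $7.71.
salmon + brown rice with both tight: 1.721 servings and 4.084 servings → $8.92.
salmon + chickpeas with both tight: 2.048 servings and 1.841 servings → $10.57.
brown rice + chickpeas with both targets exact would need a negative amount; discard.
So the least-cost plan costs $4.20.

$4.20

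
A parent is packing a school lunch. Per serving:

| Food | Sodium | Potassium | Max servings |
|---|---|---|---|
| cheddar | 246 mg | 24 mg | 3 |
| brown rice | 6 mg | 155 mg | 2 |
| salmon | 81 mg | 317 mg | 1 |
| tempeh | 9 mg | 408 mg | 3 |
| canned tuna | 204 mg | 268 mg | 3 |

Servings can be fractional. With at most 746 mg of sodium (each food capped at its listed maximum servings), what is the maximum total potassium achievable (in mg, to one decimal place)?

Potassium per mg sodium: tempeh 45.33, brown rice 25.83, salmon 3.914, canned tuna 1.314, cheddar 0.09756.
Take 3 servings of tempeh: uses 27 mg sodium, +1224.0 mg potassium (running total 1224.0 mg).
Take 2 servings of brown rice: uses 12 mg sodium, +310.0 mg potassium (running total 1534.0 mg).
Take 1 serving of salmon: uses 81 mg sodium, +317.0 mg potassium (running total 1851.0 mg).
Take 3 servings of canned tuna: uses 612 mg sodium, +804.0 mg potassium (running total 2655.0 mg).
Take 0.05691 servings of cheddar: uses 14 mg sodium, +1.4 mg potassium (running total 2656.4 mg).
Greedy by best ratio exhausts the sodium allowance optimally: 2656.4 mg.

2656.4 mg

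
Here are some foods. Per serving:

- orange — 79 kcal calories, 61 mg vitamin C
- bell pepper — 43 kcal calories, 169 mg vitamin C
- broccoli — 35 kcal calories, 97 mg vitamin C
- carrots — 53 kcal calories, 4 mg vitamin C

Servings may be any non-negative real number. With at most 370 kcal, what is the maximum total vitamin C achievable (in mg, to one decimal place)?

1454.2 mg

Vitamin C per kcal: bell pepper 3.93, broccoli 2.771, orange 0.7722, carrots 0.07547.
With no serving limits, spend the whole calories allowance on bell pepper: 370 kcal / 43 kcal × 169 mg = 1454.2 mg.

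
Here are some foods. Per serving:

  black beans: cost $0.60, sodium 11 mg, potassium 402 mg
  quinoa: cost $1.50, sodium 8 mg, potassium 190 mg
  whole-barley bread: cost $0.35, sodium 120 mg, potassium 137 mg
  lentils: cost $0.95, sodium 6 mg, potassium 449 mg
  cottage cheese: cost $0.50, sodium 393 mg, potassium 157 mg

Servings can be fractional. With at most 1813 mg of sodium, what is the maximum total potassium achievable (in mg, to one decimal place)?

135672.8 mg

Potassium per mg sodium: lentils 74.83, black beans 36.55, quinoa 23.75, whole-barley bread 1.142, cottage cheese 0.3995.
With no serving limits, spend the whole sodium allowance on lentils: 1813 mg / 6 mg × 449 mg = 135672.8 mg.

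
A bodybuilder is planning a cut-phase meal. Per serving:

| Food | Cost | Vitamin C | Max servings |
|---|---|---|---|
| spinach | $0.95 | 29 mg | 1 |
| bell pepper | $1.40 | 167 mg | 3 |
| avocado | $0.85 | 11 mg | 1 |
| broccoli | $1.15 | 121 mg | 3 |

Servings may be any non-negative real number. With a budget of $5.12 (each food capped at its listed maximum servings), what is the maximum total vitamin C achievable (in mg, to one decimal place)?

597.8 mg

Vitamin C per dollar: bell pepper 119.3, broccoli 105.2, spinach 30.53, avocado 12.94.
Take 3 servings of bell pepper: spends $4.20, +501.0 mg vitamin C (running total 501.0 mg).
Take 0.8 servings of broccoli: spends $0.92, +96.8 mg vitamin C (running total 597.8 mg).
Filling greedily by vitamin C-per-dollar is optimal for one linear limit, giving 597.8 mg.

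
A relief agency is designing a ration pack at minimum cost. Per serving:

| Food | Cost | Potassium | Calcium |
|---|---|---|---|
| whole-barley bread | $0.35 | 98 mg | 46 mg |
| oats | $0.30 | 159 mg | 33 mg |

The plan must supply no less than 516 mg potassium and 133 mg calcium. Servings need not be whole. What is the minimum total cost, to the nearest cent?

whole-barley bread only: max(516/98, 133/46) = 5.265 servings → $1.84.
oats only: max(516/159, 133/33) = 4.03 servings → $1.21.
whole-barley bread + oats with both tight: 1.01 servings and 2.623 servings → $1.14.
So the least-cost plan costs $1.14.

$1.14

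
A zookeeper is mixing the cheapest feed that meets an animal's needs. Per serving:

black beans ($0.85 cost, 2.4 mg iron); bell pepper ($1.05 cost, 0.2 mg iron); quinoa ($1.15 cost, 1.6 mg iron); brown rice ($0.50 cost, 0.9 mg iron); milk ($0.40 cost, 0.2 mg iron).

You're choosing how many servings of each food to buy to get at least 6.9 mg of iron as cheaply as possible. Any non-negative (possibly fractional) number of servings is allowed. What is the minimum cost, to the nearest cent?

Cost per mg of iron: black beans $0.3542, brown rice $0.5556, quinoa $0.7188, milk $2.0000, bell pepper $5.2500.
With no serving limits, use only black beans: 6.9 mg / 2.4 mg = 2.875 servings × $0.85 = $2.44.

$2.44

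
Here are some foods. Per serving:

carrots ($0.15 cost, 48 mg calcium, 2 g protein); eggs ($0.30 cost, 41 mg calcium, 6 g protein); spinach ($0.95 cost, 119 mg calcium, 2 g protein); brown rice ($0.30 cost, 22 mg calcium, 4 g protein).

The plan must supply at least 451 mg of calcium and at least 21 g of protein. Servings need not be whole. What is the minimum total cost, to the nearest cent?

$1.50

carrots only: max(451/48, 21/2) = 10.5 servings → $1.57.
eggs only: max(451/41, 21/6) = 11 servings → $3.30.
spinach only: max(451/119, 21/2) = 10.5 servings → $9.97.
brown rice only: max(451/22, 21/4) = 20.5 servings → $6.15.
carrots + eggs with both tight: 8.956 servings and 0.5146 servings → $1.50.
carrots + spinach: the both-tight solution has a negative serving — not a feasible corner.
carrots + brown rice with both tight: 9.068 servings and 0.7162 servings → $1.57.
eggs + spinach with both tight: 2.527 servings and 2.919 servings → $3.53.
eggs + brown rice: intersection lies outside the first quadrant.
spinach + brown rice with both tight: 3.106 servings and 3.697 servings → $4.06.
Cheapest feasible corner: $1.50.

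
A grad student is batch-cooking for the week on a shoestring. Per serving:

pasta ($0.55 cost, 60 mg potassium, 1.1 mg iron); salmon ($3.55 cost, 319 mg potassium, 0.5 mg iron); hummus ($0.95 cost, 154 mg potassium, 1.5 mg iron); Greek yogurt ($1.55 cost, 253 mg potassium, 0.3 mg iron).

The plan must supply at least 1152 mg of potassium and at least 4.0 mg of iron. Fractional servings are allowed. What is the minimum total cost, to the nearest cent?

$7.07

An LP optimum is at a vertex; with two nutrient constraints at most two foods are used. Check each candidate.
pasta only: max(1152/60, 4.0/1.1) = 19.2 servings → $10.56.
salmon only: max(1152/319, 4.0/0.5) = 8 servings → $28.40.
hummus only: max(1152/154, 4.0/1.5) = 7.481 servings → $7.11.
Greek yogurt only: max(1152/253, 4.0/0.3) = 13.33 servings → $20.67.
pasta + salmon with both tight: 2.181 servings and 3.201 servings → $12.56.
pasta + hummus: intersection lies outside the first quadrant.
pasta + Greek yogurt with both tight: 2.56 servings and 3.946 servings → $7.52.
salmon + hummus with both tight: 2.77 servings and 1.743 servings → $11.49.
salmon + Greek yogurt with both targets exact would need a negative amount; discard.
hummus + Greek yogurt with both tight: 1.999 servings and 3.336 servings → $7.07.
So the least-cost plan costs $7.07.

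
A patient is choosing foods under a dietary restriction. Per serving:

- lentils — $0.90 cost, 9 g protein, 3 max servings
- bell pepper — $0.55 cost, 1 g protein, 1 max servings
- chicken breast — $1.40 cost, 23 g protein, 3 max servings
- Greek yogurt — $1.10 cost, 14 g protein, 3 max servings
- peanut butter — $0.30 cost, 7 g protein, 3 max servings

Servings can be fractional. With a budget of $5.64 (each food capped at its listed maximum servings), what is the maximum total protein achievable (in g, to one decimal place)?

96.9 g

Protein per dollar: peanut butter 23.33, chicken breast 16.43, Greek yogurt 12.73, lentils 10, bell pepper 1.818.
Take 3 servings of peanut butter: spends $0.90, +21.0 g protein (running total 21.0 g).
Take 3 servings of chicken breast: spends $4.20, +69.0 g protein (running total 90.0 g).
Take 0.4909 servings of Greek yogurt: spends $0.54, +6.9 g protein (running total 96.9 g).
Greedy by best ratio exhausts the cost allowance optimally: 96.9 g.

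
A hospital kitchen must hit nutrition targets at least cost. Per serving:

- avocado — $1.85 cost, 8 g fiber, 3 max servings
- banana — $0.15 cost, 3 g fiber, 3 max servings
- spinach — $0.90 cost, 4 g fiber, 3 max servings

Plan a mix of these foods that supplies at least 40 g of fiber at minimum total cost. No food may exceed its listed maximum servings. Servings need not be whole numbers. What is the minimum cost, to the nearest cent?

$7.54

Cost per g of fiber: banana $0.0500, spinach $0.2250, avocado $0.2313.
Take 3 servings of banana: +9.0 g fiber for $0.45 (total $0.45, still need 31.0 g).
Take 3 servings of spinach: +12.0 g fiber for $2.70 (total $3.15, still need 19.0 g).
Take 2.375 servings of avocado: +19.0 g fiber for $4.39 (total $7.54, still need 0.0 g).
Filling from the cheapest source first is optimal under one linear minimum: $7.54.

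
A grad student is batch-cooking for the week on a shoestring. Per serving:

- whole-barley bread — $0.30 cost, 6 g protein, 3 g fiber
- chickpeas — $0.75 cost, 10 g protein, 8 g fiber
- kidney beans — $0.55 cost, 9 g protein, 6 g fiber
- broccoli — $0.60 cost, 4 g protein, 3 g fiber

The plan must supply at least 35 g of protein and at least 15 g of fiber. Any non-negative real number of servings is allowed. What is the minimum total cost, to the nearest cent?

$1.75

The cheapest plan sits at a corner of the feasible region — with two constraints it uses at most two foods.
whole-barley bread only: max(35/6, 15/3) = 5.833 servings → $1.75.
chickpeas only: max(35/10, 15/8) = 3.5 servings → $2.62.
kidney beans only: max(35/9, 15/6) = 3.889 servings → $2.14.
broccoli only: max(35/4, 15/3) = 8.75 servings → $5.25.
whole-barley bread + chickpeas: intersection lies outside the first quadrant.
whole-barley bread + kidney beans: intersection lies outside the first quadrant.
whole-barley bread + broccoli with both targets exact would need a negative amount; discard.
chickpeas + kidney beans with both targets exact would need a negative amount; discard.
chickpeas + broccoli with both targets exact would need a negative amount; discard.
kidney beans + broccoli: the both-tight solution has a negative serving — not a feasible corner.
Cheapest feasible corner: $1.75.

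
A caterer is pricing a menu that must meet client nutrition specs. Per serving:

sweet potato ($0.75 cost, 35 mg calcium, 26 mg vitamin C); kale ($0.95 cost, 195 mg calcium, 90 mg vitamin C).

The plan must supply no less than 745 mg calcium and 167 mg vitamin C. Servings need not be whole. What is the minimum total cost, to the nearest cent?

At the optimum either one food covers both requirements or two foods hit both targets exactly; no other combination can be cheaper.
sweet potato only: max(745/35, 167/26) = 21.29 servings → $15.96.
kale only: max(745/195, 167/90) = 3.821 servings → $3.63.
sweet potato + kale with both targets exact would need a negative amount; discard.
Cheapest feasible corner: $3.63.

$3.63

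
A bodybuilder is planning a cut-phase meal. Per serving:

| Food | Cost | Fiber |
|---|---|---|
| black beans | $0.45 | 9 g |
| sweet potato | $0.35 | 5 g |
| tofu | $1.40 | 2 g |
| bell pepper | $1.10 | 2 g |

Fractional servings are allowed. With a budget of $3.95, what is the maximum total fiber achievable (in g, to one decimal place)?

79.0 g

Fiber per dollar: black beans 20, sweet potato 14.29, bell pepper 1.818, tofu 1.429.
With no serving limits, spend the whole cost allowance on black beans: $3.95 / $0.45 × 9 g = 79.0 g.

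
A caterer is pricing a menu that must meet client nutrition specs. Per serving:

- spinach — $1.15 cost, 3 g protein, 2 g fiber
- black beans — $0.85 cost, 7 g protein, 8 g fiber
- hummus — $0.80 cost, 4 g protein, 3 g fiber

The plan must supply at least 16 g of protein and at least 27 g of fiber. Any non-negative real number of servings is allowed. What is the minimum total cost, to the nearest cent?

This is a tiny linear program; its minimum lies at a vertex of the feasible set. List the vertices and price them.
spinach only: max(16/3, 27/2) = 13.5 servings → $15.53.
black beans only: max(16/7, 27/8) = 3.375 servings → $2.87.
hummus only: max(16/4, 27/3) = 9 servings → $7.20.
spinach + black beans with both targets exact would need a negative amount; discard.
spinach + hummus with both targets exact would need a negative amount; discard.
black beans + hummus: intersection lies outside the first quadrant.
So the least-cost plan costs $2.87.

$2.87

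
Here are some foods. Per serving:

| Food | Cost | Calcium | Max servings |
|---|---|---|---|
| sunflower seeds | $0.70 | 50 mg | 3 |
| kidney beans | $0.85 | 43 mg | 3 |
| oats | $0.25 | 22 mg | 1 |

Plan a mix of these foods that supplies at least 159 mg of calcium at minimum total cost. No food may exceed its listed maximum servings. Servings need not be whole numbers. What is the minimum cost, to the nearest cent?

Cost per mg of calcium: oats $0.0114, sunflower seeds $0.0140, kidney beans $0.0198.
Take 1 serving of oats: +22.0 mg calcium for $0.25 (total $0.25, still need 137.0 mg).
Take 2.74 servings of sunflower seeds: +137.0 mg calcium for $1.92 (total $2.17, still need 0.0 mg).
Greedy by cheapest-per-mg is optimal for a single linear constraint, so the minimum cost is $2.17.

$2.17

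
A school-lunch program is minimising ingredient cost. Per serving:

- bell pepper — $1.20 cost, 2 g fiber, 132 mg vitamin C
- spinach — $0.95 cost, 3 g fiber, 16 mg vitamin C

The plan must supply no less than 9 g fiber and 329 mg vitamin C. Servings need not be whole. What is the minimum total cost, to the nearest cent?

$4.16

Check every corner: each single food scaled to meet both minima, and each pair solved so both constraints bind.
bell pepper only: max(9/2, 329/132) = 4.5 servings → $5.40.
spinach only: max(9/3, 329/16) = 20.56 servings → $19.53.
bell pepper + spinach with both tight: 2.316 servings and 1.456 servings → $4.16.
Cheapest feasible corner: $4.16.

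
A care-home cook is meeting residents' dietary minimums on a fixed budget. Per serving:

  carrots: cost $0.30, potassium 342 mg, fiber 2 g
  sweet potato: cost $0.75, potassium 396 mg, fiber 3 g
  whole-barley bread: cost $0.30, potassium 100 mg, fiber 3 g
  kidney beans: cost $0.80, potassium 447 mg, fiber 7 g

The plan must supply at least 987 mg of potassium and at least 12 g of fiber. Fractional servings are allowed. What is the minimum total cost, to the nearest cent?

A basic optimal solution has at most two foods positive. Try each food alone and each pair with both targets met exactly.
carrots only: max(987/342, 12/2) = 6 servings → $1.80.
sweet potato only: max(987/396, 12/3) = 4 servings → $3.00.
whole-barley bread only: max(987/100, 12/3) = 9.87 servings → $2.96.
kidney beans only: max(987/447, 12/7) = 2.208 servings → $1.77.
carrots + sweet potato with both targets exact would need a negative amount; discard.
carrots + whole-barley bread with both tight: 2.132 servings and 2.579 servings → $1.41.
carrots + kidney beans with both tight: 1.03 servings and 1.42 servings → $1.45.
sweet potato + whole-barley bread with both tight: 1.983 servings and 2.017 servings → $2.09.
sweet potato + kidney beans with both tight: 1.08 servings and 1.252 servings → $1.81.
whole-barley bread + kidney beans: intersection lies outside the first quadrant.
So the least-cost plan costs $1.41.

$1.41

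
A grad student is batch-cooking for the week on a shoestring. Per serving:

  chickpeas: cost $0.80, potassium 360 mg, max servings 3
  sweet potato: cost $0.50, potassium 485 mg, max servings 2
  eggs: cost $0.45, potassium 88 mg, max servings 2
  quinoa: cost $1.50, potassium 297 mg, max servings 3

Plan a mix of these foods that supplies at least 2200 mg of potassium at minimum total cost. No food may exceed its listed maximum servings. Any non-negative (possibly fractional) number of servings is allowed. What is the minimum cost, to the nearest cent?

Cost per mg of potassium: sweet potato $0.0010, chickpeas $0.0022, quinoa $0.0051, eggs $0.0051.
Take 2 servings of sweet potato: +970.0 mg potassium for $1.00 (total $1.00, still need 1230.0 mg).
Take 3 servings of chickpeas: +1080.0 mg potassium for $2.40 (total $3.40, still need 150.0 mg).
Take 0.5051 servings of quinoa: +150.0 mg potassium for $0.76 (total $4.16, still need 0.0 mg).
Filling from the cheapest source first is optimal under one linear minimum: $4.16.

$4.16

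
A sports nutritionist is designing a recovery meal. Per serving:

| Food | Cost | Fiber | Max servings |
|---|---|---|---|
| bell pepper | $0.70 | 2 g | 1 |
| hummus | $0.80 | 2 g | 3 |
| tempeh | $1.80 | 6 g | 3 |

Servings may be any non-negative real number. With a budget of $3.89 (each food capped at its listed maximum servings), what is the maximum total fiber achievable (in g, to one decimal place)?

Fiber per dollar: tempeh 3.333, bell pepper 2.857, hummus 2.5.
Take 2.161 servings of tempeh: spends $3.89, +13.0 g fiber (running total 13.0 g).
Greedy by best ratio exhausts the cost allowance optimally: 13.0 g.

13.0 g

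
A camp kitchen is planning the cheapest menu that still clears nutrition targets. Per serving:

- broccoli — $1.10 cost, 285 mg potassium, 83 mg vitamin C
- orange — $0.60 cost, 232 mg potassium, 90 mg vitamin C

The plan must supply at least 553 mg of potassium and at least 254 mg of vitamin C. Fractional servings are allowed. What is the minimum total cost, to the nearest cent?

Check every corner: each single food scaled to meet both minima, and each pair solved so both constraints bind.
broccoli only: max(553/285, 254/83) = 3.06 servings → $3.37.
orange only: max(553/232, 254/90) = 2.822 servings → $1.69.
broccoli + orange with both targets exact would need a negative amount; discard.
The minimum over all feasible corners is $1.69.

$1.69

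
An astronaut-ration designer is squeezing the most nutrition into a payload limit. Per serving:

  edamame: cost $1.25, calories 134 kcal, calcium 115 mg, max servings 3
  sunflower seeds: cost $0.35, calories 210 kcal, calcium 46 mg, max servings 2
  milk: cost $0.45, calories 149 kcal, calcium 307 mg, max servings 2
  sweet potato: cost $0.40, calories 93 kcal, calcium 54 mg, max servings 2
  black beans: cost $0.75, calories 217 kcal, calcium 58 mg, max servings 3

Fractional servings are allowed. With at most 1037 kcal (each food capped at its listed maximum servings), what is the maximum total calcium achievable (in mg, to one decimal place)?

1107.4 mg

Calcium per kcal: milk 2.06, edamame 0.8582, sweet potato 0.5806, black beans 0.2673, sunflower seeds 0.219.
Take 2 servings of milk: uses 298 kcal, +614.0 mg calcium (running total 614.0 mg).
Take 3 servings of edamame: uses 402 kcal, +345.0 mg calcium (running total 959.0 mg).
Take 2 servings of sweet potato: uses 186 kcal, +108.0 mg calcium (running total 1067.0 mg).
Take 0.6959 servings of black beans: uses 151 kcal, +40.4 mg calcium (running total 1107.4 mg).
Filling greedily by calcium-per-kcal is optimal for one linear limit, giving 1107.4 mg.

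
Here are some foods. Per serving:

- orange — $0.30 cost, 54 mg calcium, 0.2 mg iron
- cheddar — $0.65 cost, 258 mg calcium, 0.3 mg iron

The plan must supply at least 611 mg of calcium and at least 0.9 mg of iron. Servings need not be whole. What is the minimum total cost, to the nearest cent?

For a min-cost LP with two ≥-constraints, a basic feasible solution has at most two positive variables.
orange only: max(611/54, 0.9/0.2) = 11.31 servings → $3.39.
cheddar only: max(611/258, 0.9/0.3) = 3 servings → $1.95.
orange + cheddar with both tight: 1.381 servings and 2.079 servings → $1.77.
So the least-cost plan costs $1.77.

$1.77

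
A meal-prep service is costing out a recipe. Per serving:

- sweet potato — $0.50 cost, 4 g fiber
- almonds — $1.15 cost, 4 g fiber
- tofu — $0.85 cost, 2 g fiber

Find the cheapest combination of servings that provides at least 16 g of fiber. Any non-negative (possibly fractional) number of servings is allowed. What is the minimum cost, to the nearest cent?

Cost per g of fiber: sweet potato $0.1250, almonds $0.2875, tofu $0.4250.
With no serving limits, use only sweet potato: 16 g / 4 g = 4 servings × $0.50 = $2.00.

$2.00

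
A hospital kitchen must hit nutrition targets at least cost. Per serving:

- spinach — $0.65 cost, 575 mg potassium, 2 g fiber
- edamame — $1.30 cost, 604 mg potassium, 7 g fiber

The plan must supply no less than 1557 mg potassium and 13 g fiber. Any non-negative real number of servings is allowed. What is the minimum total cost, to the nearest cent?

$2.72

With two linear requirements the optimum uses one or two foods; enumerate the corners.
spinach only: max(1557/575, 13/2) = 6.5 servings → $4.22.
edamame only: max(1557/604, 13/7) = 2.578 servings → $3.35.
spinach + edamame with both tight: 1.082 servings and 1.548 servings → $2.72.
Cheapest feasible corner: $2.72.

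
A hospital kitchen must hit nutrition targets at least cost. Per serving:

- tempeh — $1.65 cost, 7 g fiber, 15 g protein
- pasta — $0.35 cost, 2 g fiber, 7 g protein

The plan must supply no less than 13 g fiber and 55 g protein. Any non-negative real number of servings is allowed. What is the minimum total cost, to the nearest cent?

$2.75

A basic optimal solution has at most two foods positive. Try each food alone and each pair with both targets met exactly.
tempeh only: max(13/7, 55/15) = 3.667 servings → $6.05.
pasta only: max(13/2, 55/7) = 7.857 servings → $2.75.
tempeh + pasta with both targets exact would need a negative amount; discard.
The minimum over all feasible corners is $2.75.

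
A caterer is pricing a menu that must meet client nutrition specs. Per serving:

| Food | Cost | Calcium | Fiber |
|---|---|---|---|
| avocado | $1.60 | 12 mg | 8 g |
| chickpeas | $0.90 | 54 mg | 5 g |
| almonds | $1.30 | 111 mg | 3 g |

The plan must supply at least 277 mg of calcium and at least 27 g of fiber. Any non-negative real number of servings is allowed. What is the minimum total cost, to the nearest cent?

avocado only: max(277/12, 27/8) = 23.08 servings → $36.93.
chickpeas only: max(277/54, 27/5) = 5.4 servings → $4.86.
almonds only: max(277/111, 27/3) = 9 servings → $11.70.
avocado + chickpeas with both tight: 0.1962 servings and 5.086 servings → $4.89.
avocado + almonds with both tight: 2.542 servings and 2.221 servings → $6.95.
chickpeas + almonds: the both-tight solution has a negative serving — not a feasible corner.
Cheapest feasible corner: $4.86.

$4.86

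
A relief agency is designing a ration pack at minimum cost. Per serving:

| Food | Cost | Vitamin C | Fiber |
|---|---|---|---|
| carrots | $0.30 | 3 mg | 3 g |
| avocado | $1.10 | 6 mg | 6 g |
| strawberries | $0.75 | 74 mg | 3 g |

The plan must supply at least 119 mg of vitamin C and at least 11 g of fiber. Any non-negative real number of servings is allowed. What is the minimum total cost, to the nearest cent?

For a min-cost LP with two ≥-constraints, a basic feasible solution has at most two positive variables.
carrots only: max(119/3, 11/3) = 39.67 servings → $11.90.
avocado only: max(119/6, 11/6) = 19.83 servings → $21.82.
strawberries only: max(119/74, 11/3) = 3.667 servings → $2.75.
carrots + avocado (both tight): parallel constraints — no distinct corner.
carrots + strawberries with both tight: 2.146 servings and 1.521 servings → $1.78.
avocado + strawberries with both tight: 1.073 servings and 1.521 servings → $2.32.
So the least-cost plan costs $1.78.

$1.78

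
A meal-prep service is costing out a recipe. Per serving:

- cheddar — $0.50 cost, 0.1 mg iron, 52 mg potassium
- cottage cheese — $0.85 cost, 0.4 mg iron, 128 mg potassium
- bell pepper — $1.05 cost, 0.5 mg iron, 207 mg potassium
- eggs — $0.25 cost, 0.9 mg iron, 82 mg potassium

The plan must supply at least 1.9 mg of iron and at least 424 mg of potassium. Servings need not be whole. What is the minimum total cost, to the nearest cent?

$1.29

At the optimum either one food covers both requirements or two foods hit both targets exactly; no other combination can be cheaper.
cheddar only: max(1.9/0.1, 424/52) = 19 servings → $9.50.
cottage cheese only: max(1.9/0.4, 424/128) = 4.75 servings → $4.04.
bell pepper only: max(1.9/0.5, 424/207) = 3.8 servings → $3.99.
eggs only: max(1.9/0.9, 424/82) = 5.171 servings → $1.29.
cheddar + cottage cheese: intersection lies outside the first quadrant.
cheddar + bell pepper: intersection lies outside the first quadrant.
cheddar + eggs with both tight: 5.85 servings and 1.461 servings → $3.29.
cottage cheese + bell pepper: the both-tight solution has a negative serving — not a feasible corner.
cottage cheese + eggs with both tight: 2.74 servings and 0.8932 servings → $2.55.
bell pepper + eggs with both tight: 1.554 servings and 1.248 servings → $1.94.
So the least-cost plan costs $1.29.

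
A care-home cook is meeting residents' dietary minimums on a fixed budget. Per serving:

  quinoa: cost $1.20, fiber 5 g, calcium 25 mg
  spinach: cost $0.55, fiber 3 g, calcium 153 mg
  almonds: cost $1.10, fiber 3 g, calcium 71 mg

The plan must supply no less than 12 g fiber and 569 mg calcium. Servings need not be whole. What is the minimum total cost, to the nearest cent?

$2.20

Check every corner: each single food scaled to meet both minima, and each pair solved so both constraints bind.
quinoa only: max(12/5, 569/25) = 22.76 servings → $27.31.
spinach only: max(12/3, 569/153) = 4 servings → $2.20.
almonds only: max(12/3, 569/71) = 8.014 servings → $8.82.
quinoa + spinach with both tight: 0.187 servings and 3.688 servings → $2.25.
quinoa + almonds with both targets exact would need a negative amount; discard.
spinach + almonds with both tight: 3.476 servings and 0.5244 servings → $2.49.
So the least-cost plan costs $2.20.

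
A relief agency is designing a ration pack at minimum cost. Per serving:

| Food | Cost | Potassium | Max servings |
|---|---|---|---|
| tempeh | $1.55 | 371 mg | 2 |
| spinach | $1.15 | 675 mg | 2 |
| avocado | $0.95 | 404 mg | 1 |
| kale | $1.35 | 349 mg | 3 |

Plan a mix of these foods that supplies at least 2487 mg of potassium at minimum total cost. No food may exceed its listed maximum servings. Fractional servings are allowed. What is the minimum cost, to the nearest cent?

Cost per mg of potassium: spinach $0.0017, avocado $0.0024, kale $0.0039, tempeh $0.0042.
Take 2 servings of spinach: +1350.0 mg potassium for $2.30 (total $2.30, still need 1137.0 mg).
Take 1 serving of avocado: +404.0 mg potassium for $0.95 (total $3.25, still need 733.0 mg).
Take 2.1 servings of kale: +733.0 mg potassium for $2.84 (total $6.09, still need 0.0 mg).
Greedy by cheapest-per-mg is optimal for a single linear constraint, so the minimum cost is $6.09.

$6.09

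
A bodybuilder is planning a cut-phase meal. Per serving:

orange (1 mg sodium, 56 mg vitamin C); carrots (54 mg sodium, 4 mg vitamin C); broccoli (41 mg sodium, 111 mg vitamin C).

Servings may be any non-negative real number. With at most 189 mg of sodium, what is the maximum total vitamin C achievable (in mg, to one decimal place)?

10584.0 mg

Vitamin C per mg sodium: orange 56, broccoli 2.707, carrots 0.07407.
With no serving limits, spend the whole sodium allowance on orange: 189 mg / 1 mg × 56 mg = 10584.0 mg.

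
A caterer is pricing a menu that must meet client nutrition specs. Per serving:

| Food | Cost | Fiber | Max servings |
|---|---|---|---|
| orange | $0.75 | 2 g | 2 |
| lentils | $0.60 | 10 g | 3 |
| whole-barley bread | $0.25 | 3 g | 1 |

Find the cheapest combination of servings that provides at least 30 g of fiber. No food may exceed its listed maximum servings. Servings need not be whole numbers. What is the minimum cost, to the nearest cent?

$1.80

Cost per g of fiber: lentils $0.0600, whole-barley bread $0.0833, orange $0.3750.
Take 3 servings of lentils: +30.0 g fiber for $1.80 (total $1.80, still need 0.0 g).
Filling from the cheapest source first is optimal under one linear minimum: $1.80.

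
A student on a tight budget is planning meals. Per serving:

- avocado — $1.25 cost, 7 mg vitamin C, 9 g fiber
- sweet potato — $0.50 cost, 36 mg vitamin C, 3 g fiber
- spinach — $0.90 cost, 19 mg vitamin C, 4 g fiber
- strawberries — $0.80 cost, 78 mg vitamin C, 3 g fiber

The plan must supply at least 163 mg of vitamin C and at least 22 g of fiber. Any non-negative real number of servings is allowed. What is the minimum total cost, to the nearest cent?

This is a tiny linear program; its minimum lies at a vertex of the feasible set. List the vertices and price them.
avocado only: max(163/7, 22/9) = 23.29 servings → $29.11.
sweet potato only: max(163/36, 22/3) = 7.333 servings → $3.67.
spinach only: max(163/19, 22/4) = 8.579 servings → $7.72.
strawberries only: max(163/78, 22/3) = 7.333 servings → $5.87.
avocado + sweet potato with both tight: 1 serving and 4.333 servings → $3.42.
avocado + spinach: the both-tight solution has a negative serving — not a feasible corner.
avocado + strawberries with both tight: 1.802 servings and 1.928 servings → $3.79.
sweet potato + spinach with both tight: 2.69 servings and 3.483 servings → $4.48.
sweet potato + strawberries: intersection lies outside the first quadrant.
spinach + strawberries with both tight: 4.812 servings and 0.9176 servings → $5.06.
The minimum over all feasible corners is $3.42.

$3.42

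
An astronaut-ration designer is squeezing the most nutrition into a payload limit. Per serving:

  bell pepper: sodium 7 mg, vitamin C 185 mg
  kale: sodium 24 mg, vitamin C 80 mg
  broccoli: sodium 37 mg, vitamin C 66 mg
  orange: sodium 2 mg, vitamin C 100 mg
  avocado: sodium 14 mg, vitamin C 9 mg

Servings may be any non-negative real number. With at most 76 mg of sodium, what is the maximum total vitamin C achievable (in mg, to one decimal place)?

Vitamin C per mg sodium: orange 50, bell pepper 26.43, kale 3.333, broccoli 1.784, avocado 0.6429.
With no serving limits, spend the whole sodium allowance on orange: 76 mg / 2 mg × 100 mg = 3800.0 mg.

3800.0 mg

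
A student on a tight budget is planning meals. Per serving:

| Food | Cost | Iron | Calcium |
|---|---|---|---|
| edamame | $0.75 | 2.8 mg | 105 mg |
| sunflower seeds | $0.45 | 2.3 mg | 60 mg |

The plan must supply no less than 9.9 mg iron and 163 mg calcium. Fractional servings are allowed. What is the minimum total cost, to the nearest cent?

With two linear requirements the optimum uses one or two foods; enumerate the corners.
edamame only: max(9.9/2.8, 163/105) = 3.536 servings → $2.65.
sunflower seeds only: max(9.9/2.3, 163/60) = 4.304 servings → $1.94.
edamame + sunflower seeds: intersection lies outside the first quadrant.
The minimum over all feasible corners is $1.94.

$1.94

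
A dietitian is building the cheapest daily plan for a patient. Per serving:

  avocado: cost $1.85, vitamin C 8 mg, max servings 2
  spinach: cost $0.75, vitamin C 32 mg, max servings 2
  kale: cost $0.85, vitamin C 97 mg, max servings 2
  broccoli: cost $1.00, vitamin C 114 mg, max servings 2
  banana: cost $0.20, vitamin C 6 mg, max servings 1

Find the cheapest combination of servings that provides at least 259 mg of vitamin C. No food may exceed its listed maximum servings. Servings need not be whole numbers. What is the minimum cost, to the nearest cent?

Cost per mg of vitamin C: kale $0.0088, broccoli $0.0088, spinach $0.0234, banana $0.0333, avocado $0.2313.
Take 2 servings of kale: +194.0 mg vitamin C for $1.70 (total $1.70, still need 65.0 mg).
Take 0.5702 servings of broccoli: +65.0 mg vitamin C for $0.57 (total $2.27, still need 0.0 mg).
Filling from the cheapest source first is optimal under one linear minimum: $2.27.

$2.27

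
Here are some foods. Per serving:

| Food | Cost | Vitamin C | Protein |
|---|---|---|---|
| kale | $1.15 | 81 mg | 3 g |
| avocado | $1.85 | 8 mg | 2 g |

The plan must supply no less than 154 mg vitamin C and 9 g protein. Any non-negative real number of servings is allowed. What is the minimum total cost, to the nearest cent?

$3.45

With two linear requirements the optimum uses one or two foods; enumerate the corners.
kale only: max(154/81, 9/3) = 3 servings → $3.45.
avocado only: max(154/8, 9/2) = 19.25 servings → $35.61.
kale + avocado with both tight: 1.71 servings and 1.935 servings → $5.55.
The minimum over all feasible corners is $3.45.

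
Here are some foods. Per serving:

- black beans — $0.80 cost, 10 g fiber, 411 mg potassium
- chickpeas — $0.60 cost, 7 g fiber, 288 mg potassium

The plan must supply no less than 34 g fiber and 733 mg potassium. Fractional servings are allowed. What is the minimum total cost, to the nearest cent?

Minimising a linear cost over {fiber ≥ 34, potassium ≥ 733, servings ≥ 0} — the optimum is at a vertex, using one or two foods.
black beans only: max(34/10, 733/411) = 3.4 servings → $2.72.
chickpeas only: max(34/7, 733/288) = 4.857 servings → $2.91.
black beans + chickpeas with both targets exact would need a negative amount; discard.
Cheapest feasible corner: $2.72.

$2.72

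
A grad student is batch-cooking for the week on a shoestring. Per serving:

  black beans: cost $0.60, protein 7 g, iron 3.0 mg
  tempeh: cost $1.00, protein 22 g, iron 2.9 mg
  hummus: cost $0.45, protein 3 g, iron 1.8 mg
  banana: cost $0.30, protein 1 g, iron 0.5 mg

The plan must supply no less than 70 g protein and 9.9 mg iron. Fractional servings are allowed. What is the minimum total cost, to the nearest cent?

$3.27

Two binding constraints pin down two serving amounts, so the optimal mix uses at most two foods. The candidates are each food alone (scaled to the tighter of protein/iron) and each pair with both constraints tight.
black beans only: max(70/7, 9.9/3.0) = 10 servings → $6.00.
tempeh only: max(70/22, 9.9/2.9) = 3.414 servings → $3.41.
hummus only: max(70/3, 9.9/1.8) = 23.33 servings → $10.50.
banana only: max(70/1, 9.9/0.5) = 70 servings → $21.00.
black beans + tempeh with both tight: 0.3239 servings and 3.079 servings → $3.27.
black beans + hummus: intersection lies outside the first quadrant.
black beans + banana with both targets exact would need a negative amount; discard.
tempeh + hummus with both tight: 3.117 servings and 0.479 servings → $3.33.
tempeh + banana with both tight: 3.099 servings and 1.827 servings → $3.65.
hummus + banana: intersection lies outside the first quadrant.
Cheapest feasible corner: $3.27.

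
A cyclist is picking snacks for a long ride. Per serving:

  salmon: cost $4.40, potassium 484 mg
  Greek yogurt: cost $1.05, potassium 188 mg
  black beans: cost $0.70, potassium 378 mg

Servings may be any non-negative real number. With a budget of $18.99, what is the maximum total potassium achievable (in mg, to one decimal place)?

10254.6 mg

Potassium per dollar: black beans 540, Greek yogurt 179, salmon 110.
With no serving limits, spend the whole cost allowance on black beans: $18.99 / $0.70 × 378 mg = 10254.6 mg.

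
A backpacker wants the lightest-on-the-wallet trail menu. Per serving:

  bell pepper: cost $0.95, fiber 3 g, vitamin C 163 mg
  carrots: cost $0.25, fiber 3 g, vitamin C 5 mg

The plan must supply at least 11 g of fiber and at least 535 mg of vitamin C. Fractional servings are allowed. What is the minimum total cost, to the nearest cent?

This is a tiny linear program; its minimum lies at a vertex of the feasible set. List the vertices and price them.
bell pepper only: max(11/3, 535/163) = 3.667 servings → $3.48.
carrots only: max(11/3, 535/5) = 107 servings → $26.75.
bell pepper + carrots with both tight: 3.27 servings and 0.3966 servings → $3.21.
So the least-cost plan costs $3.21.

$3.21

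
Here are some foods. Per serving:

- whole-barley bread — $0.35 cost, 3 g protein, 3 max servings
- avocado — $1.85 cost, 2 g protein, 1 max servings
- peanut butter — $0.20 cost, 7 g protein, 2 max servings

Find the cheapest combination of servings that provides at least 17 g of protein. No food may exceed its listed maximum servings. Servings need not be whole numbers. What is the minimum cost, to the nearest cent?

Cost per g of protein: peanut butter $0.0286, whole-barley bread $0.1167, avocado $0.9250.
Take 2 servings of peanut butter: +14.0 g protein for $0.40 (total $0.40, still need 3.0 g).
Take 1 serving of whole-barley bread: +3.0 g protein for $0.35 (total $0.75, still need 0.0 g).
Filling from the cheapest source first is optimal under one linear minimum: $0.75.

$0.75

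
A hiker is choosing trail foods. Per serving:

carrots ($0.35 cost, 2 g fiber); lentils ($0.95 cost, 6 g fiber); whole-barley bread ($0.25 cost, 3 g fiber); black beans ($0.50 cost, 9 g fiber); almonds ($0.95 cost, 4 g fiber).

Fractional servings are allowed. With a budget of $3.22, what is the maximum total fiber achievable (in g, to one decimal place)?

58.0 g

Fiber per dollar: black beans 18, whole-barley bread 12, lentils 6.316, carrots 5.714, almonds 4.211.
With no serving limits, spend the whole cost allowance on black beans: $3.22 / $0.50 × 9 g = 58.0 g.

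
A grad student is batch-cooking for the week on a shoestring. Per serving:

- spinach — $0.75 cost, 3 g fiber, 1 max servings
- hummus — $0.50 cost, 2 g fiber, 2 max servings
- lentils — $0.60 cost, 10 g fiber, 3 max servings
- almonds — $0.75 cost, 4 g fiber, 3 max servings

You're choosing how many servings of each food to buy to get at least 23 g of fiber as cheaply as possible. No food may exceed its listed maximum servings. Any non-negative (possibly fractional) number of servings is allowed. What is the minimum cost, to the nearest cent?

$1.38

Cost per g of fiber: lentils $0.0600, almonds $0.1875, spinach $0.2500, hummus $0.2500.
Take 2.3 servings of lentils: +23.0 g fiber for $1.38 (total $1.38, still need 0.0 g).
Greedy by cheapest-per-g is optimal for a single linear constraint, so the minimum cost is $1.38.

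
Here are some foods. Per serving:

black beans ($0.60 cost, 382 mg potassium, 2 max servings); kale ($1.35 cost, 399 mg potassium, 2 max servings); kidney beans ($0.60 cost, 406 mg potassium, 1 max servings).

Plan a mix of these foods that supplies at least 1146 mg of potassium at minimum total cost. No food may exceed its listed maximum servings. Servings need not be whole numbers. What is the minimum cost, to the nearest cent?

Cost per mg of potassium: kidney beans $0.0015, black beans $0.0016, kale $0.0034.
Take 1 serving of kidney beans: +406.0 mg potassium for $0.60 (total $0.60, still need 740.0 mg).
Take 1.937 servings of black beans: +740.0 mg potassium for $1.16 (total $1.76, still need 0.0 mg).
Greedy by cheapest-per-mg is optimal for a single linear constraint, so the minimum cost is $1.76.

$1.76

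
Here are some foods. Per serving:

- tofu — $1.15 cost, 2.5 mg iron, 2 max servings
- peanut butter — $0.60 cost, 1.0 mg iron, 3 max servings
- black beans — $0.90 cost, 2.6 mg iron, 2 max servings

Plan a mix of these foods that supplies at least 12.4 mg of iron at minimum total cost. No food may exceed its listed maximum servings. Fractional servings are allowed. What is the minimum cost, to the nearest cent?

Cost per mg of iron: black beans $0.3462, tofu $0.4600, peanut butter $0.6000.
Take 2 servings of black beans: +5.2 mg iron for $1.80 (total $1.80, still need 7.2 mg).
Take 2 servings of tofu: +5.0 mg iron for $2.30 (total $4.10, still need 2.2 mg).
Take 2.2 servings of peanut butter: +2.2 mg iron for $1.32 (total $5.42, still need 0.0 mg).
Greedy by cheapest-per-mg is optimal for a single linear constraint, so the minimum cost is $5.42.

$5.42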